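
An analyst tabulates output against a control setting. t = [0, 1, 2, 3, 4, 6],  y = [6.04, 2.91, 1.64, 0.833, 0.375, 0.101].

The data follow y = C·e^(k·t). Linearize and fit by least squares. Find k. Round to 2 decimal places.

Linearized form: ln y = k·t + ln C. From the 6 transformed points,
Σt = 16.0000, Σ(t)² = 66.0000, Σln y = -0.0949, Σt·ln y = -16.1697.
Equations: 66.0000·k + 16.0000·ln C = -16.1697;  16.0000·k + 6·ln C = -0.0949.
Δ = 66.0000·6 − (16.0000)² = 140.0000; k = (-16.1697·6 − 16.0000·-0.0949)/140.0000 = -0.68214, ln C = (66.0000·-0.0949 − 16.0000·-16.1697)/140.0000 = 1.80322.

k = -0.68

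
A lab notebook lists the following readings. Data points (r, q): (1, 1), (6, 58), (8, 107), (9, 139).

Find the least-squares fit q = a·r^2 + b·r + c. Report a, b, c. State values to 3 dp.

a = 1.956, b = -2.363, c = 1.442

AᵀA·[a, b, c]ᵀ = Aᵀq reads: 11954·a + 1458·b + 182·c = 20196;  1458·a + 182·b + 24·c = 2456;  182·a + 24·b + 4·c = 305.
(Σr^2·r^2 = 11954, Σr^2·r = 1458, Σr^2 = 182, Σr·r = 182, Σr = 24, Σ1 = 4, Σr^2·q = 20196, Σr·q = 2456, Σq = 305.)
Inverting the 3×3 Gram matrix, [a, b, c]ᵀ = [10987/5618, -13273/5618, 4051/2809]ᵀ.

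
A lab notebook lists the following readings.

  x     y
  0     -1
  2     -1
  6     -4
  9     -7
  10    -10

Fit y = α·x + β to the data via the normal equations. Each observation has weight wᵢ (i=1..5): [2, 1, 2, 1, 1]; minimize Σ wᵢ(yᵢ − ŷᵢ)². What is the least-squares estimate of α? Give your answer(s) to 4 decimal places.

α = -0.7986

The normal system MᵀWM·[α, β]ᵀ = MᵀWy is [[257, 33]; [33, 7]]·[α, β]ᵀ = [-213, -28]ᵀ.
Δ = 257·7 − 33² = 710.
α = ((-213)·7 − 33·(-28))/710 = -567/710; β = (257·(-28) − 33·(-213))/710 = -167/710.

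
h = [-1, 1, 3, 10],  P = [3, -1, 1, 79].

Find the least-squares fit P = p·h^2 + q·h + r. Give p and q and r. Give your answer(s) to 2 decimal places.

p = 1.05, q = -2.55, r = -0.28

Forming MᵀM = [[10083, 1027, 111]; [1027, 111, 13]; [111, 13, 4]] and MᵀP = [7911, 789, 82]ᵀ gives MᵀM·[p, q, r]ᵀ = MᵀP.
Solving the 3×3 system (Gaussian elimination) gives p = 1573/1502, q = -19143/7510, r = -1042/3755.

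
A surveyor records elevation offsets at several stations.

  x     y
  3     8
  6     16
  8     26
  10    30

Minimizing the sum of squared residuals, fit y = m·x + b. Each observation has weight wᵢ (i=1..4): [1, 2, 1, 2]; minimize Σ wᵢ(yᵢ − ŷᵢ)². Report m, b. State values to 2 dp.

m = 3.29, b = -2.54

Sums needed: Σwᵢ·x·x = 345, Σwᵢ·x = 43, Σwᵢ·1 = 6.
Right-hand side: Σwᵢ·x·y = 1024, Σwᵢ·y = 126.
det = 345·6 − 43² = 221.
m = (1024·6 − 43·126)/221 = 726/221; b = (345·126 − 43·1024)/221 = -562/221.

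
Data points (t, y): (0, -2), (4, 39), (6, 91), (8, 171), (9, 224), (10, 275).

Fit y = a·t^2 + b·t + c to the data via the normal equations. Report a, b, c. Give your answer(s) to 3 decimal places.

The normal system XᵀX·[a, b, c]ᵀ = Xᵀy is [[22209, 2521, 297]; [2521, 297, 37]; [297, 37, 6]]·[a, b, c]ᵀ = [60488, 6836, 798]ᵀ.
Row-reducing yields a = 26617/8862, b = -6691/2954, c = -7556/4431.

a = 3.003, b = -2.265, c = -1.705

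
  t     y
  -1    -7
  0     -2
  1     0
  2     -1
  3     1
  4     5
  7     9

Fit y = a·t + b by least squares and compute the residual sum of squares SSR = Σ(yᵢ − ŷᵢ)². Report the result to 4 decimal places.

SSR = 11.6349

Forming XᵀX = [[80, 16]; [16, 7]] and Xᵀy = [91, 5]ᵀ gives XᵀX·[a, b]ᵀ = Xᵀy.
Determinant 80·7 − 16² = 304.
a = (91·7 − 16·5)/304 = 557/304; b = (80·5 − 16·91)/304 = -66/19.
Residuals: -515/304, 28/19, 499/304, -181/152, -311/304, 87/76, -107/304; SSR = 3537/304.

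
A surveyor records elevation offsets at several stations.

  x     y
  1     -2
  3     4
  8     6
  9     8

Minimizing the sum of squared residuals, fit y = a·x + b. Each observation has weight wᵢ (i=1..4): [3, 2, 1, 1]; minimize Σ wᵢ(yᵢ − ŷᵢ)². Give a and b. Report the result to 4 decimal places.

The normal system MᵀWM·[a, b]ᵀ = MᵀWy is [[166, 26]; [26, 7]]·[a, b]ᵀ = [138, 16]ᵀ.
Determinant 166·7 − 26² = 486.
a = (138·7 − 26·16)/486 = 275/243; b = (166·16 − 26·138)/486 = -466/243.

a = 1.1317, b = -1.9177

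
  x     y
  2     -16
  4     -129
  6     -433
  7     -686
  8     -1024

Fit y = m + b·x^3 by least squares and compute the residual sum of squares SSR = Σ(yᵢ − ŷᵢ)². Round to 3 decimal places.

Setting ∂/∂m … = 0 gives: 5·m + 1143·b = -2288;  1143·m + 430609·b = -861498.
(Σ1 = 5, Σx^3 = 1143, Σx^3·x^3 = 430609, Σy = -2288, Σx^3·y = -861498.)
Determinant 5·430609 − 1143² = 846596.
m = ((-2288)·430609 − 1143·(-861498))/846596 = -270589/423298; b = (5·(-861498) − 1143·(-2288))/846596 = -846153/423298.
Residuals: 267045/423298, -181061/423298, -248397/423298, 59320/211649, 43773/423298; SSR = 214729/211649.

SSR = 1.015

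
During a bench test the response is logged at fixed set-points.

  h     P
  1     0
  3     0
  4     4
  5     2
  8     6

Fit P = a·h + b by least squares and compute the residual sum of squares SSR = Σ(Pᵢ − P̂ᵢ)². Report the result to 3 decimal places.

Normal-equation sums: Σh·h = 115, Σh = 21, Σ1 = 5.
And Σh·P = 74, ΣP = 12.
So MᵀM·[a, b]ᵀ = MᵀP: [[115, 21]; [21, 5]]·[a, b]ᵀ = [74, 12]ᵀ.
Eliminating b: 5·(row 1) − 21·(row 2) gives 134·a = 5·74 − 21·12 = 118, so a = 59/67.
Then b = (12 − 21·(59/67))/5 = -87/67.
Residuals: 28/67, -90/67, 119/67, -74/67, 17/67; SSR = 430/67.

SSR = 6.418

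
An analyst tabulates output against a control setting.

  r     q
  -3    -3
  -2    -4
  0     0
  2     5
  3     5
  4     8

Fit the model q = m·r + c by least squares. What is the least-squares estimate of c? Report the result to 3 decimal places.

c = 0.703

Forming AᵀA = [[42, 4]; [4, 6]] and Aᵀq = [74, 11]ᵀ gives AᵀA·[m, c]ᵀ = Aᵀq.
det = 42·6 − 4² = 236.
m = (74·6 − 4·11)/236 = 100/59; c = (42·11 − 4·74)/236 = 83/118.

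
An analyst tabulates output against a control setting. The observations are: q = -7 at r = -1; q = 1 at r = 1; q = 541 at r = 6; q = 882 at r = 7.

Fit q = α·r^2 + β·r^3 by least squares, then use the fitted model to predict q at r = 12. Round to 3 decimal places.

q̂ = 4735.823

With design matrix X, XᵀX = [[3699, 24583]; [24583, 164307]] and Xᵀq = [62688, 419390]ᵀ.
Determinant 3699·164307 − 24583² = 3447704.
α = (62688·164307 − 24583·419390)/3447704 = -376429/132604; β = (3699·419390 − 24583·62688)/3447704 = 5132253/1723852.
At r = 12: q̂ = (-376429/132604)·(144) + (5132253/1723852)·(1728) = 2040964524/430963.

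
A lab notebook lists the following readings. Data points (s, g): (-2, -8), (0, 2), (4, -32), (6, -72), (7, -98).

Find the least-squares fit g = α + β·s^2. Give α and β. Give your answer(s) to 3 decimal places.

Forming AᵀA = [[5, 105]; [105, 3969]] and Aᵀg = [-208, -7938]ᵀ gives AᵀA·[α, β]ᵀ = Aᵀg.
Δ = 5·3969 − 105² = 8820.
α = ((-208)·3969 − 105·(-7938))/8820 = 9/10; β = (5·(-7938) − 105·(-208))/8820 = -85/42.

α = 0.900, β = -2.024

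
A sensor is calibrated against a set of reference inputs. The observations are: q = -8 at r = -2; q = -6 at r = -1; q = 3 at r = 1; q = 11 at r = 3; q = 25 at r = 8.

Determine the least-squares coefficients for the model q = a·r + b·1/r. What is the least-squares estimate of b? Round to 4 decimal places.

With design matrix M, MᵀM = [[79, 5]; [5, 1369/576]] and Mᵀq = [258, 475/24]ᵀ.
det = 79·(1369/576) − 5² = 93751/576.
a = (258·(1369/576) − 5·(475/24))/(93751/576) = 296202/93751; b = (79·(475/24) − 5·258)/(93751/576) = 157560/93751.

b = 1.6806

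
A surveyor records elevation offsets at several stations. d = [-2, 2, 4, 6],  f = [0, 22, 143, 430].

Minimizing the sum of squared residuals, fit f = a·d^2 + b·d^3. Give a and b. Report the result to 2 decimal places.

a = 2.88, b = 1.51

From the data, Σd^2·d^2 = 1584, Σd^2·d^3 = 8800, Σd^3·d^3 = 50880.
And Σd^2·f = 17856, Σd^3·f = 102208.
So AᵀA·[a, b]ᵀ = Aᵀf: [[1584, 8800]; [8800, 50880]]·[a, b]ᵀ = [17856, 102208]ᵀ.
Eliminating b: 50880·(row 1) − 8800·(row 2) gives 3153920·a = 50880·17856 − 8800·102208 = 9082880, so a = 887/308.
Then b = (102208 − 8800·(887/308))/50880 = 423/280.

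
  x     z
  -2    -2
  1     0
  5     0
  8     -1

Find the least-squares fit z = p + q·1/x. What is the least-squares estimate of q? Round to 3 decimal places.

Sums needed: Σ1 = 4, Σ1/x = 33/40, Σ1/x·1/x = 2089/1600.
Right-hand side: Σz = -3, Σ1/x·z = 7/8.
det = 4·(2089/1600) − (33/40)² = 7267/1600.
p = ((-3)·(2089/1600) − (33/40)·(7/8))/(7267/1600) = -7422/7267; q = (4·(7/8) − (33/40)·(-3))/(7267/1600) = 9560/7267.

q = 1.316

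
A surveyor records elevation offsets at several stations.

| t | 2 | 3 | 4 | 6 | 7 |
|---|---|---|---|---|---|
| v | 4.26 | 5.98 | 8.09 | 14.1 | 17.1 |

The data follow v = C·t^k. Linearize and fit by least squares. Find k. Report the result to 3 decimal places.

With ln vᵢ as the transformed response and ln tᵢ as the regressor:
XᵀX = [[10.6062, 6.9157]; [6.9157, 5]], rhs = [16.1335, 10.8136]ᵀ  (here Σln t = 6.9157, Σ(ln t)² = 10.6062, Σln v = 10.8136, Σln t·ln v = 16.1335).
Δ = 10.6062·5 − (6.9157)² = 5.2037; k = (16.1335·5 − 6.9157·10.8136)/5.2037 = 1.13067, ln C = (10.6062·10.8136 − 6.9157·16.1335)/5.2037 = 0.59883.

k = 1.131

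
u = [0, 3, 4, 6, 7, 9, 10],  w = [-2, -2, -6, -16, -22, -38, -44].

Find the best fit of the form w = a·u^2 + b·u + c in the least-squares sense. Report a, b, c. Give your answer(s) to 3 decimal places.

From the data, Σu^2·u^2 = 20595, Σu^2·u = 2379, Σu^2 = 291, Σu·u = 291, Σu = 39, Σ1 = 7.
And Σu^2·w = -9246, Σu·w = -1062, Σw = -130.
So MᵀM·[a, b, c]ᵀ = Mᵀw: [[20595, 2379, 291]; [2379, 291, 39]; [291, 39, 7]]·[a, b, c]ᵀ = [-9246, -1062, -130]ᵀ.
Solving the 3×3 system (Gaussian elimination) gives a = -1327/2541, b = 1999/2541, c = -1054/847.

a = -0.522, b = 0.787, c = -1.244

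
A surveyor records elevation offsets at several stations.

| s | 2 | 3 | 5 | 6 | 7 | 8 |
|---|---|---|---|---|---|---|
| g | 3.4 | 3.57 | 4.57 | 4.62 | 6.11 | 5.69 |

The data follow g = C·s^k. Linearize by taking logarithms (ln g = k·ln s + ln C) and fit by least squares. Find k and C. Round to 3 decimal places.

k = 0.417, C = 2.401

Taking logs, ln g = k·ln s + ln C, so regress ln g on ln s.
Over the data: Σln s = 9.2183, Σ(ln s)² = 15.5987, Σln g = 9.0949, Σln s·ln g = 14.5715.
Normal system: [[15.5987, 9.2183]; [9.2183, 6]]·[k, ln C]ᵀ = [14.5715, 9.0949]ᵀ.
Slope k = (n·Σln s·ln g − Σln s·Σln g)/(n·Σ(ln s)² − (Σln s)²) = (6·14.5715 − 9.2183·9.0949)/8.6152 = 0.41663; ln C = (Σln g − k·Σln s)/n = 0.87571, so C = exp(0.87571) = 2.40057.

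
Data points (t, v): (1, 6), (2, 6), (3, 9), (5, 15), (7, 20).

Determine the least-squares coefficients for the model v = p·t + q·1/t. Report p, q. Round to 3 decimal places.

p = 2.800, q = 2.712

Compute the Gram sums: Σt·t = 88, Σt·1/t = 5, Σ1/t·1/t = 62689/44100.
And Σt·v = 260, Σ1/t·v = 125/7.
Normal equations: [[88, 5]; [5, 62689/44100]]·[p, q]ᵀ = [260, 125/7]ᵀ.
Eliminating q: (62689/44100)·(row 1) − 5·(row 2) gives (1103533/11025)·p = (62689/44100)·260 − 5·(125/7) = 618082/2205, so p = 3090410/1103533.
Then q = ((125/7) − 5·(3090410/1103533))/(62689/44100) = 2992500/1103533.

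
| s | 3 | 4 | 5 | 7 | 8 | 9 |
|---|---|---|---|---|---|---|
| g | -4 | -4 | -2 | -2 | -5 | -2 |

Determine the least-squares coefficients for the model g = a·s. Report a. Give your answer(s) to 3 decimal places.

a = -0.451

Normal-equation sums: Σs·s = 244.
For Mᵀg: Σs·g = -110.
MᵀM·[a]ᵀ = Mᵀg becomes [[244]]·[a]ᵀ = [-110]ᵀ.
Hence a = -110 / 244 ≈ -0.45082.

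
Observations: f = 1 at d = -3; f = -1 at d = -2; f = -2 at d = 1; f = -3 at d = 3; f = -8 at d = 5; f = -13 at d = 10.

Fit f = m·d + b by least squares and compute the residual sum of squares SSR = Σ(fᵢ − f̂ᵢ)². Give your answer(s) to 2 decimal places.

Entries of AᵀA: Σd·d = 148, Σd = 14, Σ1 = 6.
Right-hand side: Σd·f = -182, Σf = -26.
Eliminating b: 6·(row 1) − 14·(row 2) gives 692·m = 6·(-182) − 14·(-26) = -728, so m = -182/173.
Then b = ((-26) − 14·(-182/173))/6 = -325/173.
Residuals: -48/173, -212/173, 161/173, 352/173, -149/173, -104/173; SSR = 1330/173.

SSR = 7.69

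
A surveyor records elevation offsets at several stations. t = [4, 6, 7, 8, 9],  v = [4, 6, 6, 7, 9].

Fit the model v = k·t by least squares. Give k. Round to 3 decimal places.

Compute the Gram sums: Σt·t = 246.
Moment sums: Σt·v = 231.
So MᵀM·[k]ᵀ = Mᵀv: [[246]]·[k]ᵀ = [231]ᵀ.
Hence k = 231 / 246 ≈ 0.939024.

k = 0.939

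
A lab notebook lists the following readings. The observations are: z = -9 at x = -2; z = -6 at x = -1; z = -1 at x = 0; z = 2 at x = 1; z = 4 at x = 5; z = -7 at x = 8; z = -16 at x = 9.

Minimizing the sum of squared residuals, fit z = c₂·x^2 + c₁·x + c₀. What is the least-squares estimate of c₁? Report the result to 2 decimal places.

Compute the Gram sums: Σx^2·x^2 = 11300, Σx^2·x = 1358, Σx^2 = 176, Σx·x = 176, Σx = 20, Σ1 = 7.
Right-hand side: Σx^2·z = -1684, Σx·z = -154, Σz = -33.
Normal equations: [[11300, 1358, 176]; [1358, 176, 20]; [176, 20, 7]]·[c₂, c₁, c₀]ᵀ = [-1684, -154, -33]ᵀ.
Row-reducing yields c₂ = -29443/50083, c₁ = 186672/50083, c₀ = -29173/50083.

c₁ = 3.73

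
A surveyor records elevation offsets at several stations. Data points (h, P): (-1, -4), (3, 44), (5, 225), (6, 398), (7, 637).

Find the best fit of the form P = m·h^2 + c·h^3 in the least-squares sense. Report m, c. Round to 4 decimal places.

m = -1.0102, c = 2.0038

Compute the Gram sums: Σh^2·h^2 = 4404, Σh^2·h^3 = 27950, Σh^3·h^3 = 180660.
Right-hand side: Σh^2·P = 51558, Σh^3·P = 333776.
So AᵀA·[m, c]ᵀ = AᵀP: [[4404, 27950]; [27950, 180660]]·[m, c]ᵀ = [51558, 333776]ᵀ.
Determinant 4404·180660 − 27950² = 14424140.
m = (51558·180660 − 27950·333776)/14424140 = -728546/721207; c = (4404·333776 − 27950·51558)/14424140 = 7225851/3606035.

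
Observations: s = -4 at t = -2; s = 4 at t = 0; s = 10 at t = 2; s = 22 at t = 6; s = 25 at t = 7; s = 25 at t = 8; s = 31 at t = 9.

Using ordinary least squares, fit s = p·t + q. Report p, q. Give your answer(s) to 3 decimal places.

With design matrix M, MᵀM = [[238, 30]; [30, 7]] and Mᵀs = [814, 113]ᵀ.
det = 238·7 − 30² = 766.
p = (814·7 − 30·113)/766 = 1154/383; q = (238·113 − 30·814)/766 = 1237/383.

p = 3.013, q = 3.230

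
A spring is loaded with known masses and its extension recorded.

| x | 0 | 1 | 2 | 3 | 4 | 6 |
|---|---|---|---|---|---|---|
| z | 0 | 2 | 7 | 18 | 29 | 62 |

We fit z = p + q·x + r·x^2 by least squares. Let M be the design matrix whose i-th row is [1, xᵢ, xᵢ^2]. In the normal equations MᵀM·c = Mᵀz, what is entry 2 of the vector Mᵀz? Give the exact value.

558

Entry 2 ↔ basis x, so (Mᵀz)_{2} = Σᵢ (x)·zᵢ = (0)·(0) + (1)·(2) + (2)·(7) + (3)·(18) + (4)·(29) + (6)·(62) = 558.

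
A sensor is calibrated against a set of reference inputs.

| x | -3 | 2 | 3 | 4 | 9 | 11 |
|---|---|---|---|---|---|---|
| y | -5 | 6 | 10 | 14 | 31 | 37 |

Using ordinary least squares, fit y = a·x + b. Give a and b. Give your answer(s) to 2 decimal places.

a = 3.11, b = 2.02

Sums needed: Σx·x = 240, Σx = 26, Σ1 = 6.
For Aᵀy: Σx·y = 799, Σy = 93.
Eliminating b: 6·(row 1) − 26·(row 2) gives 764·a = 6·799 − 26·93 = 2376, so a = 594/191.
Then b = (93 − 26·(594/191))/6 = 773/382.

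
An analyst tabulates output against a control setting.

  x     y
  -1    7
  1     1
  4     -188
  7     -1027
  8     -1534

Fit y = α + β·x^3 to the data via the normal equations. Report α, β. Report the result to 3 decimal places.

Entries of AᵀA: Σ1 = 5, Σx^3 = 919, Σx^3·x^3 = 383891.
For Aᵀy: Σy = -2741, Σx^3·y = -1149707.
So AᵀA·[α, β]ᵀ = Aᵀy: [[5, 919]; [919, 383891]]·[α, β]ᵀ = [-2741, -1149707]ᵀ.
Eliminating β: 383891·(row 1) − 919·(row 2) gives 1074894·α = 383891·(-2741) − 919·(-1149707) = 4335502, so α = 2167751/537447.
Then β = ((-1149707) − 919·(2167751/537447))/383891 = -1614778/537447.

α = 4.033, β = -3.005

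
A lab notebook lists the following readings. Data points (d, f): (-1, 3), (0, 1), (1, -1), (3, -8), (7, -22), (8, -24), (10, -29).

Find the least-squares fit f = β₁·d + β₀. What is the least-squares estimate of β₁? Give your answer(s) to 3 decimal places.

β₁ = -3.071

AᵀA·[β₁, β₀]ᵀ = Aᵀf reads: 224·β₁ + 28·β₀ = -664;  28·β₁ + 7·β₀ = -80.
(Σd·d = 224, Σd = 28, Σ1 = 7, Σd·f = -664, Σf = -80.)
det = 224·7 − 28² = 784.
β₁ = ((-664)·7 − 28·(-80))/784 = -43/14; β₀ = (224·(-80) − 28·(-664))/784 = 6/7.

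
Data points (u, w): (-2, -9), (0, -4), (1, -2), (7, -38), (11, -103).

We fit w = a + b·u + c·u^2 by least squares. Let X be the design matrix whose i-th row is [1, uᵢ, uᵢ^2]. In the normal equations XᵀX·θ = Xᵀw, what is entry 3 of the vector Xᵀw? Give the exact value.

Entry 3 ↔ basis u^2, so (Xᵀw)_{3} = Σᵢ (u^2)·wᵢ = (4)·(-9) + (0)·(-4) + (1)·(-2) + (49)·(-38) + (121)·(-103) = -14363.

-14363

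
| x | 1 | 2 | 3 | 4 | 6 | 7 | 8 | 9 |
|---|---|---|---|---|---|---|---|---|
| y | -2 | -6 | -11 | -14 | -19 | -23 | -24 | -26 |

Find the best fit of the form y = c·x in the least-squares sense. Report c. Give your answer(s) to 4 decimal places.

Sums needed: Σx·x = 260.
Right-hand side: Σx·y = -804.
MᵀM·[c]ᵀ = Mᵀy becomes [[260]]·[c]ᵀ = [-804]ᵀ.
c = (-804)/260 = -3.09231.

c = -3.0923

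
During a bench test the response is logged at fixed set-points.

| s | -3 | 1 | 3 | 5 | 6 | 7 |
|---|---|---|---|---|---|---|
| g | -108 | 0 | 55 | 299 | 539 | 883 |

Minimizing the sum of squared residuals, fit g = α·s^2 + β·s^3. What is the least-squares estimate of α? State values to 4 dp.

α = -3.0295

The normal equations are: 4485·α + 27709·β = 69669;  27709·α + 181389·β = 461069.
(Σs^2·s^2 = 4485, Σs^2·s^3 = 27709, Σs^3·s^3 = 181389, Σs^2·g = 69669, Σs^3·g = 461069.)
Eliminating β: 181389·(row 1) − 27709·(row 2) gives 45740984·α = 181389·69669 − 27709·461069 = -138570680, so α = -17321335/5717623.
Then β = (461069 − 27709·(-17321335/5717623))/181389 = 17179518/5717623.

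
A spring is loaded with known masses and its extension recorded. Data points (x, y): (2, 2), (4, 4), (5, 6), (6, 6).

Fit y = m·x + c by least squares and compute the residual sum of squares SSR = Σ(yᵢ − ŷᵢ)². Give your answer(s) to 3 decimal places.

SSR = 0.686

Sums needed: Σx·x = 81, Σx = 17, Σ1 = 4.
Moment sums: Σx·y = 86, Σy = 18.
So AᵀA·[m, c]ᵀ = Aᵀy: [[81, 17]; [17, 4]]·[m, c]ᵀ = [86, 18]ᵀ.
Δ = 81·4 − 17² = 35.
m = (86·4 − 17·18)/35 = 38/35; c = (81·18 − 17·86)/35 = -4/35.
Residuals: -2/35, -8/35, 24/35, -2/5; SSR = 24/35.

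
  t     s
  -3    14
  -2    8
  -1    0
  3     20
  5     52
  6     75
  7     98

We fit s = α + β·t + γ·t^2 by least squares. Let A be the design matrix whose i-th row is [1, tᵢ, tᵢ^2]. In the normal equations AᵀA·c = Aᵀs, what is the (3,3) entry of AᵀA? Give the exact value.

4501

Row 3 ↔ basis t^2, column 3 ↔ basis t^2, so (AᵀA)_{3,3} = Σᵢ (t^2)·(t^2) = (9)·(9) + (4)·(4) + (1)·(1) + (9)·(9) + (25)·(25) + (36)·(36) + (49)·(49) = 4501.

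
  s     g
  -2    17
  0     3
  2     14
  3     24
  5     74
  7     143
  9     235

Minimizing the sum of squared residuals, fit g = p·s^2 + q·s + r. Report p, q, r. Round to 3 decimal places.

p = 2.982, q = -0.982, r = 2.949

Sums needed: Σs^2·s^2 = 9700, Σs^2·s = 1224, Σs^2 = 172, Σs·s = 172, Σs = 24, Σ1 = 7.
And Σs^2·g = 28232, Σs·g = 3552, Σg = 510.
Inverting the 3×3 Gram matrix, [p, q, r]ᵀ = [115796/38829, -12716/12943, 114490/38829]ᵀ.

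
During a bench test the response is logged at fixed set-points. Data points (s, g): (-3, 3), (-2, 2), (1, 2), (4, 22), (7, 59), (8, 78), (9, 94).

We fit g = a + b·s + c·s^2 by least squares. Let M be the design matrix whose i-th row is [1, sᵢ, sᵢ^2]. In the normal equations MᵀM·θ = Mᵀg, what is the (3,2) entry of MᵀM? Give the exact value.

1614

Row 3 ↔ basis s^2, column 2 ↔ basis s, so (MᵀM)_{3,2} = Σᵢ (s^2)·(s) = (9)·(-3) + (4)·(-2) + (1)·(1) + (16)·(4) + (49)·(7) + (64)·(8) + (81)·(9) = 1614.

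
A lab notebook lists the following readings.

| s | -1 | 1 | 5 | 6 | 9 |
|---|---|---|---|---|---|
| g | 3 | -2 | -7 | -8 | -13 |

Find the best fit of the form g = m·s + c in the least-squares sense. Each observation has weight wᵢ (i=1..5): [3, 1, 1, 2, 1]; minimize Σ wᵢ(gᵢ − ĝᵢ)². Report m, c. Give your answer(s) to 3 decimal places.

Entries of MᵀWM: Σwᵢ·s·s = 182, Σwᵢ·s = 24, Σwᵢ·1 = 8.
And Σwᵢ·s·g = -259, Σwᵢ·g = -29.
MᵀWM·[m, c]ᵀ = MᵀWg becomes [[182, 24]; [24, 8]]·[m, c]ᵀ = [-259, -29]ᵀ.
Δ = 182·8 − 24² = 880.
m = ((-259)·8 − 24·(-29))/880 = -86/55; c = (182·(-29) − 24·(-259))/880 = 469/440.

m = -1.564, c = 1.066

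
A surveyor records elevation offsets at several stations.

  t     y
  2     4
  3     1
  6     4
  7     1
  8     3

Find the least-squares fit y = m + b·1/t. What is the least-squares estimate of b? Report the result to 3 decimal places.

Sums needed: Σ1 = 5, Σ1/t = 71/56, Σ1/t·1/t = 11993/28224.
For Aᵀy: Σy = 13, Σ1/t·y = 197/56.
AᵀA·[m, b]ᵀ = Aᵀy becomes [[5, 71/56]; [71/56, 11993/28224]]·[m, b]ᵀ = [13, 197/56]ᵀ.
Eliminating b: (11993/28224)·(row 1) − (71/56)·(row 2) gives (3649/7056)·m = (11993/28224)·13 − (71/56)·(197/56) = 15013/14112, so m = 15013/7298.
Then b = ((197/56) − (71/56)·(15013/7298))/(11993/28224) = 7812/3649.

b = 2.141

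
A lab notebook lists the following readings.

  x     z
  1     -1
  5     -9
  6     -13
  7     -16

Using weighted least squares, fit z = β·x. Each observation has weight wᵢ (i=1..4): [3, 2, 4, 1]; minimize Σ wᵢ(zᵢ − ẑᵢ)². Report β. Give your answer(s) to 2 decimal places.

The normal system MᵀWM·[β]ᵀ = MᵀWz is [[246]]·[β]ᵀ = [-517]ᵀ.
Hence β = -517 / 246 ≈ -2.10163.

β = -2.10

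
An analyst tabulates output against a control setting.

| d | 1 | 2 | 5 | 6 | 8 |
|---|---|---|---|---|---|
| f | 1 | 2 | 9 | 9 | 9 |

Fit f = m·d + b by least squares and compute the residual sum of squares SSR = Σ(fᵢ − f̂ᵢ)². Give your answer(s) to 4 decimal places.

SSR = 9.6867

Forming AᵀA = [[130, 22]; [22, 5]] and Aᵀf = [176, 30]ᵀ gives AᵀA·[m, b]ᵀ = Aᵀf.
Determinant 130·5 − 22² = 166.
m = (176·5 − 22·30)/166 = 110/83; b = (130·30 − 22·176)/166 = 14/83.
Residuals: -41/83, -68/83, 183/83, 73/83, -147/83; SSR = 804/83.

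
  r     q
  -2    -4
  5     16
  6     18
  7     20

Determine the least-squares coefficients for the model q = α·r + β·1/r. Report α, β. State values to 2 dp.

Sums needed: Σr·r = 114, Σr·1/r = 4, Σ1/r·1/r = 7457/22050.
Moment sums: Σr·q = 336, Σ1/r·q = 387/35.
Δ = 114·(7457/22050) − 4² = 82883/3675.
α = (336·(7457/22050) − 4·(387/35))/(82883/3675) = 255052/82883; β = (114·(387/35) − 4·336)/(82883/3675) = -306810/82883.

α = 3.08, β = -3.70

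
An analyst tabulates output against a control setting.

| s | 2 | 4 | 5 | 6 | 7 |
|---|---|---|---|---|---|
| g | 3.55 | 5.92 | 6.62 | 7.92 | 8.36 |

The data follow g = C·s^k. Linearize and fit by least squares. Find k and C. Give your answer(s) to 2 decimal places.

Linearized form: ln g = k·ln s + ln C. From the 5 transformed points,
Σln s = 7.4265, Σ(ln s)² = 11.9895, Σln g = 9.1282, Σln s·ln g = 14.2254.
Equations: 11.9895·k + 7.4265·ln C = 14.2254;  7.4265·k + 5·ln C = 9.1282.
Slope k = (n·Σln s·ln g − Σln s·Σln g)/(n·Σ(ln s)² − (Σln s)²) = (5·14.2254 − 7.4265·9.1282)/4.7940 = 0.69580; ln C = (Σln g − k·Σln s)/n = 0.79217, so C = exp(0.79217) = 2.20817.

k = 0.70, C = 2.21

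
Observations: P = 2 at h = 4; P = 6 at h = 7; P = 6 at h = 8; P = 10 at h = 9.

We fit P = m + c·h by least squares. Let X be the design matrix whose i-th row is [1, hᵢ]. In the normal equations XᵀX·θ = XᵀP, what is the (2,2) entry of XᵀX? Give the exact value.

210

Row 2 ↔ basis h, column 2 ↔ basis h, so (XᵀX)_{2,2} = Σᵢ (h)·(h) = (4)·(4) + (7)·(7) + (8)·(8) + (9)·(9) = 210.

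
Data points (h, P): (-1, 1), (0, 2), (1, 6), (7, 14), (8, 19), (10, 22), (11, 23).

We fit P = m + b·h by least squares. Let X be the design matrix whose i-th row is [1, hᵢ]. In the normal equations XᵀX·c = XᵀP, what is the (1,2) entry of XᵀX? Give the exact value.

36

Row 1 ↔ basis 1, column 2 ↔ basis h, so (XᵀX)_{1,2} = Σᵢ h = (1)·(-1) + (1)·(0) + (1)·(1) + (1)·(7) + (1)·(8) + (1)·(10) + (1)·(11) = 36.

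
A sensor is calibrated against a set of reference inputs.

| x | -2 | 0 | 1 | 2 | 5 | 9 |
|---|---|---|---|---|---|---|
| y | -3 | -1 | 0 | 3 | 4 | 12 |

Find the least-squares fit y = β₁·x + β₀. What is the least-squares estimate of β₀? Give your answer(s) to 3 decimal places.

β₀ = -0.806

Entries of AᵀA: Σx·x = 115, Σx = 15, Σ1 = 6.
And Σx·y = 140, Σy = 15.
Normal equations: [[115, 15]; [15, 6]]·[β₁, β₀]ᵀ = [140, 15]ᵀ.
Determinant 115·6 − 15² = 465.
β₁ = (140·6 − 15·15)/465 = 41/31; β₀ = (115·15 − 15·140)/465 = -25/31.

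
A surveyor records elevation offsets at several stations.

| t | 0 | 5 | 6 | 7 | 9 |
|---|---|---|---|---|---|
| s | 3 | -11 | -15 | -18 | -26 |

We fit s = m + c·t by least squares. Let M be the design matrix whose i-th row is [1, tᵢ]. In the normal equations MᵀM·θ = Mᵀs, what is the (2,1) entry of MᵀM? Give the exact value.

Row 2 ↔ basis t, column 1 ↔ basis 1, so (MᵀM)_{2,1} = Σᵢ t = (0)·(1) + (5)·(1) + (6)·(1) + (7)·(1) + (9)·(1) = 27.

27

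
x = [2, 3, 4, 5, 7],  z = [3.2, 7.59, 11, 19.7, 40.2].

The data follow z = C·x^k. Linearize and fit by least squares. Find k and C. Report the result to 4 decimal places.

k = 1.9913, C = 0.7952

With ln zᵢ as the transformed response and ln xᵢ as the regressor:
Σln x = 6.7334, Σ(ln x)² = 9.9861, Σln z = 12.2624, Σln x·ln z = 18.3422.
Normal system: [[9.9861, 6.7334]; [6.7334, 5]]·[k, ln C]ᵀ = [18.3422, 12.2624]ᵀ.
Δ = 9.9861·5 − (6.7334)² = 4.5917; k = (18.3422·5 − 6.7334·12.2624)/4.5917 = 1.99133, ln C = (9.9861·12.2624 − 6.7334·18.3422)/4.5917 = -0.22921, so C = exp(-0.22921) = 0.79516.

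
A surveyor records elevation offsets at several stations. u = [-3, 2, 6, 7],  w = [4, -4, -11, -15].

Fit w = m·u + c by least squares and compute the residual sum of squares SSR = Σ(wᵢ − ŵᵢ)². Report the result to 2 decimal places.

Compute the Gram sums: Σu·u = 98, Σu = 12, Σ1 = 4.
For Mᵀw: Σu·w = -191, Σw = -26.
So MᵀM·[m, c]ᵀ = Mᵀw: [[98, 12]; [12, 4]]·[m, c]ᵀ = [-191, -26]ᵀ.
Δ = 98·4 − 12² = 248.
m = ((-191)·4 − 12·(-26))/248 = -113/62; c = (98·(-26) − 12·(-191))/248 = -32/31.
Residuals: -27/62, 21/31, 30/31, -75/62; SSR = 189/62.

SSR = 3.05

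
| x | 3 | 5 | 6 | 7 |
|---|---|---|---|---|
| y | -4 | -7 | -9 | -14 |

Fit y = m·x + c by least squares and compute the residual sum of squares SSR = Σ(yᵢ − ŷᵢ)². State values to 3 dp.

Entries of MᵀM: Σx·x = 119, Σx = 21, Σ1 = 4.
Moment sums: Σx·y = -199, Σy = -34.
MᵀM·[m, c]ᵀ = Mᵀy becomes [[119, 21]; [21, 4]]·[m, c]ᵀ = [-199, -34]ᵀ.
det = 119·4 − 21² = 35.
m = ((-199)·4 − 21·(-34))/35 = -82/35; c = (119·(-34) − 21·(-199))/35 = 19/5.
Residuals: -27/35, 32/35, 44/35, -7/5; SSR = 174/35.

SSR = 4.971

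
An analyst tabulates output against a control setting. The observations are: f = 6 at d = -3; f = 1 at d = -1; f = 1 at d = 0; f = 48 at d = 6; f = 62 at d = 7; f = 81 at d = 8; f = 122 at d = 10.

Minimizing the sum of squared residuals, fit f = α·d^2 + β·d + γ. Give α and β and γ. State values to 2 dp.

α = 1.07, β = 1.39, γ = 0.89

Forming AᵀA = [[17875, 2043, 259]; [2043, 259, 27]; [259, 27, 7]] and Aᵀf = [22205, 2571, 321]ᵀ gives AᵀA·[α, β, γ]ᵀ = Aᵀf.
Inverting the 3×3 Gram matrix, [α, β, γ]ᵀ = [181879/169872, 78639/56624, 37589/42468]ᵀ.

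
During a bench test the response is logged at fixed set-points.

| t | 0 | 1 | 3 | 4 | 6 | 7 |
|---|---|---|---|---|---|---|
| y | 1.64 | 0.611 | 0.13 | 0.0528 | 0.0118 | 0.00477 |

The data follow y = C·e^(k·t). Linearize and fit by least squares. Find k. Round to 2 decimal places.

k = -0.82

Taking logs, ln y = k·t + ln C, so regress ln y on t.
Σt = 21.0000, Σ(t)² = 111.0000, Σln y = -14.7645, Σt·ln y = -82.4341.
Normal system: [[111.0000, 21.0000]; [21.0000, 6]]·[k, ln C]ᵀ = [-82.4341, -14.7645]ᵀ.
Solving (det = 225.0000): k = -0.82022, ln C = 0.41003.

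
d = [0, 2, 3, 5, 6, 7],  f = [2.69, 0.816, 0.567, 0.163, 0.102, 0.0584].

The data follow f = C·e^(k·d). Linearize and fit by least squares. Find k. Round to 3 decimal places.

With ln fᵢ as the transformed response and dᵢ as the regressor:
Σd = 23.0000, Σ(d)² = 123.0000, Σln f = -6.7184, Σd·ln f = -44.7587.
Normal system: [[123.0000, 23.0000]; [23.0000, 6]]·[k, ln C]ᵀ = [-44.7587, -6.7184]ᵀ.
Slope k = (n·Σd·ln f − Σd·Σln f)/(n·Σ(d)² − (Σd)²) = (6·-44.7587 − 23.0000·-6.7184)/209.0000 = -0.54559; ln C = (Σln f − k·Σd)/n = 0.97169.

k = -0.546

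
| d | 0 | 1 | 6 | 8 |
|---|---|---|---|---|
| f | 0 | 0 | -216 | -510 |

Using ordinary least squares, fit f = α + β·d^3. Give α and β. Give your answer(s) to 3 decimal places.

From the data, Σ1 = 4, Σd^3 = 729, Σd^3·d^3 = 308801.
Right-hand side: Σf = -726, Σd^3·f = -307776.
So AᵀA·[α, β]ᵀ = Aᵀf: [[4, 729]; [729, 308801]]·[α, β]ᵀ = [-726, -307776]ᵀ.
Eliminating β: 308801·(row 1) − 729·(row 2) gives 703763·α = 308801·(-726) − 729·(-307776) = 179178, so α = 179178/703763.
Then β = ((-307776) − 729·(179178/703763))/308801 = -701850/703763.

α = 0.255, β = -0.997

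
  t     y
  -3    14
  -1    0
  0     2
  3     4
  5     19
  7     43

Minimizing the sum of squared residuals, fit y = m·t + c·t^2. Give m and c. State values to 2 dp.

m = -1.46, c = 1.07

Compute the Gram sums: Σt·t = 93, Σt·t^2 = 467, Σt^2·t^2 = 3189.
And Σt·y = 366, Σt^2·y = 2744.
So XᵀX·[m, c]ᵀ = Xᵀy: [[93, 467]; [467, 3189]]·[m, c]ᵀ = [366, 2744]ᵀ.
det = 93·3189 − 467² = 78488.
m = (366·3189 − 467·2744)/78488 = -57137/39244; c = (93·2744 − 467·366)/78488 = 42135/39244.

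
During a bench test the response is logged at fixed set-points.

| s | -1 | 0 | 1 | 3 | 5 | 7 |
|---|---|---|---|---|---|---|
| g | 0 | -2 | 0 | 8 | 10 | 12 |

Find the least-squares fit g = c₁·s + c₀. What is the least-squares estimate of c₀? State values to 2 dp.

c₀ = 0.04

Setting ∂/∂c₁ … = 0 gives: 85·c₁ + 15·c₀ = 158;  15·c₁ + 6·c₀ = 28.
(Σs·s = 85, Σs = 15, Σ1 = 6, Σs·g = 158, Σg = 28.)
Eliminating c₀: 6·(row 1) − 15·(row 2) gives 285·c₁ = 6·158 − 15·28 = 528, so c₁ = 176/95.
Then c₀ = (28 − 15·(176/95))/6 = 2/57.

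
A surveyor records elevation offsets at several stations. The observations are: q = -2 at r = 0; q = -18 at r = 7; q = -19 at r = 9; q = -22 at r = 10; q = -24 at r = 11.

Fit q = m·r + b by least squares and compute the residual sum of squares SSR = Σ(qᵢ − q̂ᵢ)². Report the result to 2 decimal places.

Sums needed: Σr·r = 351, Σr = 37, Σ1 = 5.
For Xᵀq: Σr·q = -781, Σq = -85.
Normal equations: [[351, 37]; [37, 5]]·[m, b]ᵀ = [-781, -85]ᵀ.
Eliminating b: 5·(row 1) − 37·(row 2) gives 386·m = 5·(-781) − 37·(-85) = -760, so m = -380/193.
Then b = ((-85) − 37·(-380/193))/5 = -469/193.
Residuals: 83/193, -345/193, 222/193, 23/193, 17/193; SSR = 912/193.

SSR = 4.73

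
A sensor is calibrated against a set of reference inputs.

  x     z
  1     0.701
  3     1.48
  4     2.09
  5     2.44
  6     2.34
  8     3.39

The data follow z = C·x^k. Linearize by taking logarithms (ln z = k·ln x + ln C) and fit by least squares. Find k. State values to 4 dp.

Linearized form: ln z = k·ln x + ln C. From the 6 transformed points,
Σln x = 7.9655, Σ(ln x)² = 13.2535, Σln z = 3.7369, Σln x·ln z = 6.9502.
Normal system: [[13.2535, 7.9655]; [7.9655, 6]]·[k, ln C]ᵀ = [6.9502, 3.7369]ᵀ.
Solving (det = 16.0713): k = 0.74258, ln C = -0.36302.

k = 0.7426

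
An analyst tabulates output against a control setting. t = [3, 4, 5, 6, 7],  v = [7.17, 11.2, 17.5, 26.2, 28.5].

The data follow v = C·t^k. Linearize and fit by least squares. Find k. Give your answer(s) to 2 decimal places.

Taking logs, ln v = k·ln t + ln C, so regress ln v on ln t.
Σln t = 7.8320, Σ(ln t)² = 12.7160, Σln v = 13.8637, Σln t·ln v = 22.4899.
Normal system: [[12.7160, 7.8320]; [7.8320, 5]]·[k, ln C]ᵀ = [22.4899, 13.8637]ᵀ.
Δ = 12.7160·5 − (7.8320)² = 2.2397; k = (22.4899·5 − 7.8320·13.8637)/2.2397 = 1.72754, ln C = (12.7160·13.8637 − 7.8320·22.4899)/2.2397 = 0.06671.

k = 1.73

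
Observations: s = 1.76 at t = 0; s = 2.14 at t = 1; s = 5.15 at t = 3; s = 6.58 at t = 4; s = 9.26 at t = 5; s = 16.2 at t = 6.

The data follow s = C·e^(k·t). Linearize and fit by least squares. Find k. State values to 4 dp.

k = 0.3663

Let Y = ln s. Fitting Y = k·t + ln C by least squares:
XᵀX = [[87.0000, 19.0000]; [19.0000, 6]], rhs = [41.0525, 9.8599]ᵀ  (here Σt = 19.0000, Σ(t)² = 87.0000, Σln s = 9.8599, Σt·ln s = 41.0525).
Slope k = (n·Σt·ln s − Σt·Σln s)/(n·Σ(t)² − (Σt)²) = (6·41.0525 − 19.0000·9.8599)/161.0000 = 0.36632; ln C = (Σln s − k·Σt)/n = 0.48329.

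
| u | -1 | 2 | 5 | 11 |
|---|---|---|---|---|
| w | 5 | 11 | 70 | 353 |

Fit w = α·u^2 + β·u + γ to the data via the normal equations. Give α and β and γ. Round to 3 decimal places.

α = 3.020, β = -1.220, γ = 0.923

Normal-equation sums: Σu^2·u^2 = 15283, Σu^2·u = 1463, Σu^2 = 151, Σu·u = 151, Σu = 17, Σ1 = 4.
And Σu^2·w = 44512, Σu·w = 4250, Σw = 439.
AᵀA·[α, β, γ]ᵀ = Aᵀw becomes [[15283, 1463, 151]; [1463, 151, 17]; [151, 17, 4]]·[α, β, γ]ᵀ = [44512, 4250, 439]ᵀ.
Row-reducing yields α = 299/99, β = -604/495, γ = 457/495.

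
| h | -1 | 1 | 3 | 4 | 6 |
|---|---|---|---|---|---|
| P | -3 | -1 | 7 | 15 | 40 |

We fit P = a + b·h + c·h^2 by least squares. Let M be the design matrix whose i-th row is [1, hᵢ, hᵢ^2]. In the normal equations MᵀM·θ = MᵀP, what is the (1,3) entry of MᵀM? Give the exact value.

63

Row 1 ↔ basis 1, column 3 ↔ basis h^2, so (MᵀM)_{1,3} = Σᵢ h^2 = (1)·(1) + (1)·(1) + (1)·(9) + (1)·(16) + (1)·(36) = 63.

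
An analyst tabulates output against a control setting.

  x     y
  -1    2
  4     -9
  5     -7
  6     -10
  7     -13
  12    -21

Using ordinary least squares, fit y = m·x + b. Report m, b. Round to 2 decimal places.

m = -1.75, b = -0.02

From the data, Σx·x = 271, Σx = 33, Σ1 = 6.
Right-hand side: Σx·y = -476, Σy = -58.
Eliminating b: 6·(row 1) − 33·(row 2) gives 537·m = 6·(-476) − 33·(-58) = -942, so m = -314/179.
Then b = ((-58) − 33·(-314/179))/6 = -10/537.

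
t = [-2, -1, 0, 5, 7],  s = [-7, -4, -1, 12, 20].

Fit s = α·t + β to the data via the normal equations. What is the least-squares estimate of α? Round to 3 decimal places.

Compute the Gram sums: Σt·t = 79, Σt = 9, Σ1 = 5.
And Σt·s = 218, Σs = 20.
XᵀX·[α, β]ᵀ = Xᵀs becomes [[79, 9]; [9, 5]]·[α, β]ᵀ = [218, 20]ᵀ.
Eliminating β: 5·(row 1) − 9·(row 2) gives 314·α = 5·218 − 9·20 = 910, so α = 455/157.
Then β = (20 − 9·(455/157))/5 = -191/157.

α = 2.898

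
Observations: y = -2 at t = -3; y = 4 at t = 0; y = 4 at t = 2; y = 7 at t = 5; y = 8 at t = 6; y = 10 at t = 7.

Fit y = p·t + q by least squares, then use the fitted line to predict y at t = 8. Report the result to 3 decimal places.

ŷ = 10.633

From the data, Σt·t = 123, Σt = 17, Σ1 = 6.
For Aᵀy: Σt·y = 167, Σy = 31.
Normal equations: [[123, 17]; [17, 6]]·[p, q]ᵀ = [167, 31]ᵀ.
Eliminating q: 6·(row 1) − 17·(row 2) gives 449·p = 6·167 − 17·31 = 475, so p = 475/449.
Then q = (31 − 17·(475/449))/6 = 974/449.
At t = 8: ŷ = (475/449)·(8) + (974/449)·(1) = 4774/449.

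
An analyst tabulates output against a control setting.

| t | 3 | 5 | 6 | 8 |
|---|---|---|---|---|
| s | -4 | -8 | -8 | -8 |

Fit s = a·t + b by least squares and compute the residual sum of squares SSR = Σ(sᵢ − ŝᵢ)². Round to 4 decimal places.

SSR = 4.3077

Sums needed: Σt·t = 134, Σt = 22, Σ1 = 4.
For Mᵀs: Σt·s = -164, Σs = -28.
Normal equations: [[134, 22]; [22, 4]]·[a, b]ᵀ = [-164, -28]ᵀ.
det = 134·4 − 22² = 52.
a = ((-164)·4 − 22·(-28))/52 = -10/13; b = (134·(-28) − 22·(-164))/52 = -36/13.
Residuals: 14/13, -18/13, -8/13, 12/13; SSR = 56/13.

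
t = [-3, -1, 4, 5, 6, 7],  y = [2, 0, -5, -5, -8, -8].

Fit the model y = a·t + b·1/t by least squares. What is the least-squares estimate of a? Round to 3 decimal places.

a = -1.204

With design matrix A, AᵀA = [[136, 6]; [6, 222581/176400]] and Aᵀy = [-155, -151/28]ᵀ.
Δ = 136·(222581/176400) − 6² = 2990077/22050.
a = ((-155)·(222581/176400) − 6·(-151/28))/(2990077/22050) = -28792255/23920616; b = (136·(-151/28) − 6·(-155))/(2990077/22050) = 4334400/2990077.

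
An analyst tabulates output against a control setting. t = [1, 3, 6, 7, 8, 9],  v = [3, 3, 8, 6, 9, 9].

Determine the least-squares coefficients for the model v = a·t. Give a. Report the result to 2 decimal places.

Setting ∂/∂a … = 0 gives: 240·a = 255.
(Σt·t = 240, Σt·v = 255.)
a = 255/240 = 1.0625.

a = 1.06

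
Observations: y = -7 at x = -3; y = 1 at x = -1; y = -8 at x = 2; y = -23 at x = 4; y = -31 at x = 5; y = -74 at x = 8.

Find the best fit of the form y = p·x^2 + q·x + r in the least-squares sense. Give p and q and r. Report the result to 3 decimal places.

p = -0.987, q = -1.247, r = -0.982

MᵀM·[p, q, r]ᵀ = Mᵀy reads: 5075·p + 681·q + 119·r = -5973;  681·p + 119·q + 15·r = -835;  119·p + 15·q + 6·r = -142.
Solving the 3×3 system (Gaussian elimination) gives p = -43913/44512, q = -4271/3424, r = -21851/22256.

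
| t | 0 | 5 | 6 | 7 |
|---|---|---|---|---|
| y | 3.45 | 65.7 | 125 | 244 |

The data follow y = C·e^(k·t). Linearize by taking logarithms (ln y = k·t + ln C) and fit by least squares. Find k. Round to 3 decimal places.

Let Y = ln y. Fitting Y = k·t + ln C by least squares:
Over the data: Σt = 18.0000, Σ(t)² = 110.0000, Σln y = 15.7490, Σt·ln y = 88.3756.
Normal system: [[110.0000, 18.0000]; [18.0000, 4]]·[k, ln C]ᵀ = [88.3756, 15.7490]ᵀ.
Slope k = (n·Σt·ln y − Σt·Σln y)/(n·Σ(t)² − (Σt)²) = (4·88.3756 − 18.0000·15.7490)/116.0000 = 0.60363; ln C = (Σln y − k·Σt)/n = 1.22091.

k = 0.604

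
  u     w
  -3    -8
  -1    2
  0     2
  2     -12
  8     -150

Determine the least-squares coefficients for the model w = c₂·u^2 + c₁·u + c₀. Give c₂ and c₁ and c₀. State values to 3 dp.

Sums needed: Σu^2·u^2 = 4194, Σu^2·u = 492, Σu^2 = 78, Σu·u = 78, Σu = 6, Σ1 = 5.
Right-hand side: Σu^2·w = -9718, Σu·w = -1202, Σw = -166.
So MᵀM·[c₂, c₁, c₀]ᵀ = Mᵀw: [[4194, 492, 78]; [492, 78, 6]; [78, 6, 5]]·[c₂, c₁, c₀]ᵀ = [-9718, -1202, -166]ᵀ.
Inverting the 3×3 Gram matrix, [c₂, c₁, c₀]ᵀ = [-43823/21693, -60659/21693, 12074/7231]ᵀ.

c₂ = -2.020, c₁ = -2.796, c₀ = 1.670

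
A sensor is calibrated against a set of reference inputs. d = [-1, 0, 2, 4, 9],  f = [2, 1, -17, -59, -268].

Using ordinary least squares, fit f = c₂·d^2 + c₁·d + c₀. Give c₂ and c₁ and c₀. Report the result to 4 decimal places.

c₂ = -2.9601, c₁ = -3.2887, c₀ = 1.3942

Sums needed: Σd^2·d^2 = 6834, Σd^2·d = 800, Σd^2 = 102, Σd·d = 102, Σd = 14, Σ1 = 5.
Moment sums: Σd^2·f = -22718, Σd·f = -2684, Σf = -341.
Normal equations: [[6834, 800, 102]; [800, 102, 14]; [102, 14, 5]]·[c₂, c₁, c₀]ᵀ = [-22718, -2684, -341]ᵀ.
Solving the 3×3 system (Gaussian elimination) gives c₂ = -125410/42367, c₁ = -139333/42367, c₀ = 59067/42367.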